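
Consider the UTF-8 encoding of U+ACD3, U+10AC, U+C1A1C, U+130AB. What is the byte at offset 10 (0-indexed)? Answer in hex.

0xF0

U+ACD3 → 3-byte form EA B3 93 at offsets 0–2.
U+10AC → 3-byte form E1 82 AC at offsets 3–5.
U+C1A1C → 4-byte form F3 81 A8 9C at offsets 6–9.
U+130AB → 4-byte form F0 93 82 AB at offsets 10–13.
Offset 10 falls in char 4's range; it's byte 1 of F0 93 82 AB = 0xF0.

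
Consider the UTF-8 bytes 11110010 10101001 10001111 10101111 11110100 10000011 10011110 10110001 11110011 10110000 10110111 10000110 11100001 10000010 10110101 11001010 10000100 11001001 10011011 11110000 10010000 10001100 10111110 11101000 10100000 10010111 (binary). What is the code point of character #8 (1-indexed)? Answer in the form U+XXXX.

Offset 0: leading byte 0xF2 = 11110010 → 4-byte char #1 = F2 A9 8F AF.
Offset 4: leading byte 0xF4 = 11110100 → 4-byte char #2 = F4 83 9E B1.
Offset 8: leading byte 0xF3 = 11110011 → 4-byte char #3 = F3 B0 B7 86.
Offset 12: leading byte 0xE1 = 11100001 → 3-byte char #4 = E1 82 B5.
Offset 15: leading byte 0xCA = 11001010 → 2-byte char #5 = CA 84.
Offset 17: leading byte 0xC9 = 11001001 → 2-byte char #6 = C9 9B.
Offset 19: leading byte 0xF0 = 11110000 → 4-byte char #7 = F0 90 8C BE.
Offset 23: leading byte 0xE8 = 11101000 → 3-byte char #8 = E8 A0 97.
Leading byte 0xE8 = 11101000 matches 1110xxxx → 3-byte sequence.
Byte 1: 0xE8 = 11101000, payload 1000 (4 bits).
Byte 2: 0xA0 = 10100000 (10xxxxxx ✓), payload 100000.
Byte 3: 0x97 = 10010111 (10xxxxxx ✓), payload 010111.
Concatenate: 1000100000010111 = 0x8817 (16 bits → U+8817).

U+8817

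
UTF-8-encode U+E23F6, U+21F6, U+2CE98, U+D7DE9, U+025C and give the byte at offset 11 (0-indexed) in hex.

U+E23F6 → 4-byte form F3 A2 8F B6 at offsets 0–3.
U+21F6 → 3-byte form E2 87 B6 at offsets 4–6.
U+2CE98 → 4-byte form F0 AC BA 98 at offsets 7–10.
U+D7DE9 → 4-byte form F3 97 B7 A9 at offsets 11–14.
Offset 11 falls in char 4's range; it's byte 1 of F3 97 B7 A9 = 0xF3.

0xF3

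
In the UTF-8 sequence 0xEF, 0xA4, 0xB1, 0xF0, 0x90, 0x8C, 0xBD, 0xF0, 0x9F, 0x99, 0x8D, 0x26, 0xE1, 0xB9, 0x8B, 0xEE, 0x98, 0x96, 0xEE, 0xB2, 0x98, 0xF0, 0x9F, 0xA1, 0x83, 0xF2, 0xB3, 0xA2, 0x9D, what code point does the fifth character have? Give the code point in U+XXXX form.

Offset 0: leading byte 0xEF = 11101111 → 3-byte char #1 = EF A4 B1.
Offset 3: leading byte 0xF0 = 11110000 → 4-byte char #2 = F0 90 8C BD.
Offset 7: leading byte 0xF0 = 11110000 → 4-byte char #3 = F0 9F 99 8D.
Offset 11: leading byte 0x26 = 00100110 → 1-byte char #4 = 26.
Offset 12: leading byte 0xE1 = 11100001 → 3-byte char #5 = E1 B9 8B.
Leading byte 0xE1 = 11100001 matches 1110xxxx → 3-byte sequence.
Byte 1: 0xE1 = 11100001, payload 0001 (4 bits).
Byte 2: 0xB9 = 10111001 (10xxxxxx ✓), payload 111001.
Byte 3: 0x8B = 10001011 (10xxxxxx ✓), payload 001011.
Concatenate: 0001111001001011 = 0x1E4B (16 bits → U+1E4B).

U+1E4B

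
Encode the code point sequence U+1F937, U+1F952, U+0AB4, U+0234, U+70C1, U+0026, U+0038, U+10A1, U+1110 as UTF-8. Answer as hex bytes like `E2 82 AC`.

F0 9F A4 B7 F0 9F A5 92 E0 AA B4 C8 B4 E7 83 81 26 38 E1 82 A1 E1 84 90

U+1F937: 4-byte form → F0 9F A4 B7.
U+1F952: 4-byte form → F0 9F A5 92.
U+0AB4: 3-byte form → E0 AA B4.
U+0234: 2-byte form → C8 B4.
U+70C1: 3-byte form → E7 83 81.
U+0026: 1-byte form → 26.
U+0038: 1-byte form → 38.
U+10A1: 3-byte form → E1 82 A1.
U+1110: 3-byte form → E1 84 90.
Concatenated (24 bytes): F0 9F A4 B7 F0 9F A5 92 E0 AA B4 C8 B4 E7 83 81 26 38 E1 82 A1 E1 84 90.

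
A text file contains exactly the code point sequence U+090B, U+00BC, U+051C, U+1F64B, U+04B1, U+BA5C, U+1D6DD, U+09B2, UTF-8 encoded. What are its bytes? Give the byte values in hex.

U+090B: 3-byte form → E0 A4 8B.
U+00BC: 2-byte form → C2 BC.
U+051C: 2-byte form → D4 9C.
U+1F64B: 4-byte form → F0 9F 99 8B.
U+04B1: 2-byte form → D2 B1.
U+BA5C: 3-byte form → EB A9 9C.
U+1D6DD: 4-byte form → F0 9D 9B 9D.
U+09B2: 3-byte form → E0 A6 B2.
Concatenated (23 bytes): E0 A4 8B C2 BC D4 9C F0 9F 99 8B D2 B1 EB A9 9C F0 9D 9B 9D E0 A6 B2.

E0 A4 8B C2 BC D4 9C F0 9F 99 8B D2 B1 EB A9 9C F0 9D 9B 9D E0 A6 B2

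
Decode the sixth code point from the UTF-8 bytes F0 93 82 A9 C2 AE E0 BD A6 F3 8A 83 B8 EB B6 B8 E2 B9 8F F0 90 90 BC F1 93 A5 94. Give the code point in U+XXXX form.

U+2E4F

Offset 0: leading byte 0xF0 = 11110000 → 4-byte char #1 = F0 93 82 A9.
Offset 4: leading byte 0xC2 = 11000010 → 2-byte char #2 = C2 AE.
Offset 6: leading byte 0xE0 = 11100000 → 3-byte char #3 = E0 BD A6.
Offset 9: leading byte 0xF3 = 11110011 → 4-byte char #4 = F3 8A 83 B8.
Offset 13: leading byte 0xEB = 11101011 → 3-byte char #5 = EB B6 B8.
Offset 16: leading byte 0xE2 = 11100010 → 3-byte char #6 = E2 B9 8F.
Leading byte 0xE2 = 11100010 matches 1110xxxx → 3-byte sequence.
Byte 1: 0xE2 = 11100010, payload 0010 (4 bits).
Byte 2: 0xB9 = 10111001 (10xxxxxx ✓), payload 111001.
Byte 3: 0x8F = 10001111 (10xxxxxx ✓), payload 001111.
Concatenate: 0010111001001111 = 0x2E4F (16 bits → U+2E4F).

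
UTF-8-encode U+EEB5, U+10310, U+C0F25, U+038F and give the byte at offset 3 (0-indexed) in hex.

0xF0

U+EEB5 → 3-byte form EE BA B5 at offsets 0–2.
U+10310 → 4-byte form F0 90 8C 90 at offsets 3–6.
Offset 3 falls in char 2's range; it's byte 1 of F0 90 8C 90 = 0xF0.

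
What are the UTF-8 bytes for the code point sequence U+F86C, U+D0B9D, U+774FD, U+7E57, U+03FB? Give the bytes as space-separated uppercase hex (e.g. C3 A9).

EF A1 AC F3 90 AE 9D F1 B7 93 BD E7 B9 97 CF BB

U+F86C: 3-byte form → EF A1 AC.
U+D0B9D: 4-byte form → F3 90 AE 9D.
U+774FD: 4-byte form → F1 B7 93 BD.
U+7E57: 3-byte form → E7 B9 97.
U+03FB: 2-byte form → CF BB.
Concatenated (16 bytes): EF A1 AC F3 90 AE 9D F1 B7 93 BD E7 B9 97 CF BB.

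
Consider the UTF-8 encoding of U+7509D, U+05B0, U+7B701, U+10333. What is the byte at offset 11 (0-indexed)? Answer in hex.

0x90

U+7509D → 4-byte form F1 B5 82 9D at offsets 0–3.
U+05B0 → 2-byte form D6 B0 at offsets 4–5.
U+7B701 → 4-byte form F1 BB 9C 81 at offsets 6–9.
U+10333 → 4-byte form F0 90 8C B3 at offsets 10–13.
Offset 11 falls in char 4's range; it's byte 2 of F0 90 8C B3 = 0x90.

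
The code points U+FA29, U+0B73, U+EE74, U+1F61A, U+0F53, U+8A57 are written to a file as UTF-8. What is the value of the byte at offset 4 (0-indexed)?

0xAD

U+FA29 → 3-byte form EF A8 A9 at offsets 0–2.
U+0B73 → 3-byte form E0 AD B3 at offsets 3–5.
Offset 4 falls in char 2's range; it's byte 2 of E0 AD B3 = 0xAD.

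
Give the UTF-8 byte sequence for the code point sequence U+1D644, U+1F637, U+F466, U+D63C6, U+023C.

F0 9D 99 84 F0 9F 98 B7 EF 91 A6 F3 96 8F 86 C8 BC

U+1D644: 4-byte form → F0 9D 99 84.
U+1F637: 4-byte form → F0 9F 98 B7.
U+F466: 3-byte form → EF 91 A6.
U+D63C6: 4-byte form → F3 96 8F 86.
U+023C: 2-byte form → C8 BC.
Concatenated (17 bytes): F0 9D 99 84 F0 9F 98 B7 EF 91 A6 F3 96 8F 86 C8 BC.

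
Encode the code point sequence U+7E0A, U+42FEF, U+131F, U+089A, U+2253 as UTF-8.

U+7E0A: 3-byte form → E7 B8 8A.
U+42FEF: 4-byte form → F1 82 BF AF.
U+131F: 3-byte form → E1 8C 9F.
U+089A: 3-byte form → E0 A2 9A.
U+2253: 3-byte form → E2 89 93.
Concatenated (16 bytes): E7 B8 8A F1 82 BF AF E1 8C 9F E0 A2 9A E2 89 93.

E7 B8 8A F1 82 BF AF E1 8C 9F E0 A2 9A E2 89 93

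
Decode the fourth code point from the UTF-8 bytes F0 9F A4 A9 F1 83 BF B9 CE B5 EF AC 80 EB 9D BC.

U+FB00

Offset 0: leading byte 0xF0 = 11110000 → 4-byte char #1 = F0 9F A4 A9.
Offset 4: leading byte 0xF1 = 11110001 → 4-byte char #2 = F1 83 BF B9.
Offset 8: leading byte 0xCE = 11001110 → 2-byte char #3 = CE B5.
Offset 10: leading byte 0xEF = 11101111 → 3-byte char #4 = EF AC 80.
Leading byte 0xEF = 11101111 matches 1110xxxx → 3-byte sequence.
Byte 1: 0xEF = 11101111, payload 1111 (4 bits).
Byte 2: 0xAC = 10101100 (10xxxxxx ✓), payload 101100.
Byte 3: 0x80 = 10000000 (10xxxxxx ✓), payload 000000.
Concatenate: 1111101100000000 = 0xFB00 (16 bits → U+FB00).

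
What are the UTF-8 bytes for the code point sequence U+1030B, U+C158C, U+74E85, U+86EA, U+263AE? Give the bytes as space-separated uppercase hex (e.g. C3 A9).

U+1030B: 4-byte form → F0 90 8C 8B.
U+C158C: 4-byte form → F3 81 96 8C.
U+74E85: 4-byte form → F1 B4 BA 85.
U+86EA: 3-byte form → E8 9B AA.
U+263AE: 4-byte form → F0 A6 8E AE.
Concatenated (19 bytes): F0 90 8C 8B F3 81 96 8C F1 B4 BA 85 E8 9B AA F0 A6 8E AE.

F0 90 8C 8B F3 81 96 8C F1 B4 BA 85 E8 9B AA F0 A6 8E AE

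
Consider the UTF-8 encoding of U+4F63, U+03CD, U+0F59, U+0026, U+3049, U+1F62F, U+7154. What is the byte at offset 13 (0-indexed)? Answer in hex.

0x9F

U+4F63 → 3-byte form E4 BD A3 at offsets 0–2.
U+03CD → 2-byte form CF 8D at offsets 3–4.
U+0F59 → 3-byte form E0 BD 99 at offsets 5–7.
U+0026 → 1-byte form 26 at offsets 8–8.
U+3049 → 3-byte form E3 81 89 at offsets 9–11.
U+1F62F → 4-byte form F0 9F 98 AF at offsets 12–15.
Offset 13 falls in char 6's range; it's byte 2 of F0 9F 98 AF = 0x9F.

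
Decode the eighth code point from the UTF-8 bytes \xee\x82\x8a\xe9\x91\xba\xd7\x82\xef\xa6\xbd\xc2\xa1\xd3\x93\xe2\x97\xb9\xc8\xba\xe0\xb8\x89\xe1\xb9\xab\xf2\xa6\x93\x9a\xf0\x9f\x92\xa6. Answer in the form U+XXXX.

Offset 0: leading byte 0xEE = 11101110 → 3-byte char #1 = EE 82 8A.
Offset 3: leading byte 0xE9 = 11101001 → 3-byte char #2 = E9 91 BA.
Offset 6: leading byte 0xD7 = 11010111 → 2-byte char #3 = D7 82.
Offset 8: leading byte 0xEF = 11101111 → 3-byte char #4 = EF A6 BD.
Offset 11: leading byte 0xC2 = 11000010 → 2-byte char #5 = C2 A1.
Offset 13: leading byte 0xD3 = 11010011 → 2-byte char #6 = D3 93.
Offset 15: leading byte 0xE2 = 11100010 → 3-byte char #7 = E2 97 B9.
Offset 18: leading byte 0xC8 = 11001000 → 2-byte char #8 = C8 BA.
Leading byte 0xC8 = 11001000 matches 110xxxxx → 2-byte sequence.
Byte 1: 0xC8 = 11001000, payload 01000 (5 bits).
Byte 2: 0xBA = 10111010 (10xxxxxx ✓), payload 111010.
Concatenate: 01000111010 = 0x23A (11 bits → U+023A).

U+023A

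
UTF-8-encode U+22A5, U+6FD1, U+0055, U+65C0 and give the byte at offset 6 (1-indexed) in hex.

0x91

1-indexed offset 6 is 0-indexed offset 5.
U+22A5 → 3-byte form E2 8A A5 at offsets 0–2.
U+6FD1 → 3-byte form E6 BF 91 at offsets 3–5.
Offset 5 falls in char 2's range; it's byte 3 of E6 BF 91 = 0x91.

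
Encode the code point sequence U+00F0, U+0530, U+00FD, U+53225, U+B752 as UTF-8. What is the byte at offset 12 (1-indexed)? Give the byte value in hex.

0x9D

1-indexed offset 12 is 0-indexed offset 11.
U+00F0 → 2-byte form C3 B0 at offsets 0–1.
U+0530 → 2-byte form D4 B0 at offsets 2–3.
U+00FD → 2-byte form C3 BD at offsets 4–5.
U+53225 → 4-byte form F1 93 88 A5 at offsets 6–9.
U+B752 → 3-byte form EB 9D 92 at offsets 10–12.
Offset 11 falls in char 5's range; it's byte 2 of EB 9D 92 = 0x9D.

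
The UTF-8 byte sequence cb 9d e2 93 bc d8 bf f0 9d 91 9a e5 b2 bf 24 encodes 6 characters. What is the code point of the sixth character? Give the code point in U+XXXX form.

U+0024

Offset 0: leading byte 0xCB = 11001011 → 2-byte char #1 = CB 9D.
Offset 2: leading byte 0xE2 = 11100010 → 3-byte char #2 = E2 93 BC.
Offset 5: leading byte 0xD8 = 11011000 → 2-byte char #3 = D8 BF.
Offset 7: leading byte 0xF0 = 11110000 → 4-byte char #4 = F0 9D 91 9A.
Offset 11: leading byte 0xE5 = 11100101 → 3-byte char #5 = E5 B2 BF.
Offset 14: leading byte 0x24 = 00100100 → 1-byte char #6 = 24.
Leading byte 0x24 = 00100100 matches 0xxxxxxx → 1-byte sequence.
Byte 1: 0x24 = 00100100, payload 0100100 (7 bits).
Concatenate: 0100100 = 0x24 (7 bits → U+0024).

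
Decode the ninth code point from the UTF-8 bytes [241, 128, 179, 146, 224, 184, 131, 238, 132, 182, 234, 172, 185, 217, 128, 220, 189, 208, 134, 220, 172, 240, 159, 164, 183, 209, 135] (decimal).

U+1F937

Offset 0: leading byte 0xF1 = 11110001 → 4-byte char #1 = F1 80 B3 92.
Offset 4: leading byte 0xE0 = 11100000 → 3-byte char #2 = E0 B8 83.
Offset 7: leading byte 0xEE = 11101110 → 3-byte char #3 = EE 84 B6.
Offset 10: leading byte 0xEA = 11101010 → 3-byte char #4 = EA AC B9.
Offset 13: leading byte 0xD9 = 11011001 → 2-byte char #5 = D9 80.
Offset 15: leading byte 0xDC = 11011100 → 2-byte char #6 = DC BD.
Offset 17: leading byte 0xD0 = 11010000 → 2-byte char #7 = D0 86.
Offset 19: leading byte 0xDC = 11011100 → 2-byte char #8 = DC AC.
Offset 21: leading byte 0xF0 = 11110000 → 4-byte char #9 = F0 9F A4 B7.
Leading byte 0xF0 = 11110000 matches 11110xxx → 4-byte sequence.
Byte 1: 0xF0 = 11110000, payload 000 (3 bits).
Byte 2: 0x9F = 10011111 (10xxxxxx ✓), payload 011111.
Byte 3: 0xA4 = 10100100 (10xxxxxx ✓), payload 100100.
Byte 4: 0xB7 = 10110111 (10xxxxxx ✓), payload 110111.
Concatenate: 000011111100100110111 = 0x1F937 (21 bits → U+1F937).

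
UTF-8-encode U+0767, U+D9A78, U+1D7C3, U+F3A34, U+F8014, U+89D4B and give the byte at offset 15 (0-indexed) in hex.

0xB8

U+0767 → 2-byte form DD A7 at offsets 0–1.
U+D9A78 → 4-byte form F3 99 A9 B8 at offsets 2–5.
U+1D7C3 → 4-byte form F0 9D 9F 83 at offsets 6–9.
U+F3A34 → 4-byte form F3 B3 A8 B4 at offsets 10–13.
U+F8014 → 4-byte form F3 B8 80 94 at offsets 14–17.
Offset 15 falls in char 5's range; it's byte 2 of F3 B8 80 94 = 0xB8.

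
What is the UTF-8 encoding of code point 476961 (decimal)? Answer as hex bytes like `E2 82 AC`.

F1 B4 9C A1

U+74721 = 0x74721 = 476961 decimal. In range U+10000–U+10FFFF → 4-byte form: 11110xxx 10xxxxxx 10xxxxxx 10xxxxxx.
Binary (21 bits): 001110100011100100001.
Split 3+6+6+6: 001 | 110100 | 011100 | 100001.
Byte 1: 11110001 = 0xF1.
Byte 2: 10110100 = 0xB4.
Byte 3: 10011100 = 0x9C.
Byte 4: 10100001 = 0xA1.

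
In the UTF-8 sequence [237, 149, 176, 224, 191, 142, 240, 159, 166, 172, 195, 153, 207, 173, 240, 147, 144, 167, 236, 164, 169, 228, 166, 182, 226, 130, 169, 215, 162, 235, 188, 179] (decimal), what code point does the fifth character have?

U+03ED

Offset 0: leading byte 0xED = 11101101 → 3-byte char #1 = ED 95 B0.
Offset 3: leading byte 0xE0 = 11100000 → 3-byte char #2 = E0 BF 8E.
Offset 6: leading byte 0xF0 = 11110000 → 4-byte char #3 = F0 9F A6 AC.
Offset 10: leading byte 0xC3 = 11000011 → 2-byte char #4 = C3 99.
Offset 12: leading byte 0xCF = 11001111 → 2-byte char #5 = CF AD.
Leading byte 0xCF = 11001111 matches 110xxxxx → 2-byte sequence.
Byte 1: 0xCF = 11001111, payload 01111 (5 bits).
Byte 2: 0xAD = 10101101 (10xxxxxx ✓), payload 101101.
Concatenate: 01111101101 = 0x3ED (11 bits → U+03ED).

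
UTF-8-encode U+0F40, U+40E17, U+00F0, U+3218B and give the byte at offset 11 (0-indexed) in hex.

U+0F40 → 3-byte form E0 BD 80 at offsets 0–2.
U+40E17 → 4-byte form F1 80 B8 97 at offsets 3–6.
U+00F0 → 2-byte form C3 B0 at offsets 7–8.
U+3218B → 4-byte form F0 B2 86 8B at offsets 9–12.
Offset 11 falls in char 4's range; it's byte 3 of F0 B2 86 8B = 0x86.

0x86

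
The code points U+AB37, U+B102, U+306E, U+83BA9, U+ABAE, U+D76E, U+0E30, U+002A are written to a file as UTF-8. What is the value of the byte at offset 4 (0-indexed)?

0x84

U+AB37 → 3-byte form EA AC B7 at offsets 0–2.
U+B102 → 3-byte form EB 84 82 at offsets 3–5.
Offset 4 falls in char 2's range; it's byte 2 of EB 84 82 = 0x84.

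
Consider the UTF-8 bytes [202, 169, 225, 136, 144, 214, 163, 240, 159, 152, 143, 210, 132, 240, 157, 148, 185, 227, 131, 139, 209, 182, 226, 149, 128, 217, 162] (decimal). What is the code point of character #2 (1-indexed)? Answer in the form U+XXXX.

U+1210

Offset 0: leading byte 0xCA = 11001010 → 2-byte char #1 = CA A9.
Offset 2: leading byte 0xE1 = 11100001 → 3-byte char #2 = E1 88 90.
Leading byte 0xE1 = 11100001 matches 1110xxxx → 3-byte sequence.
Byte 1: 0xE1 = 11100001, payload 0001 (4 bits).
Byte 2: 0x88 = 10001000 (10xxxxxx ✓), payload 001000.
Byte 3: 0x90 = 10010000 (10xxxxxx ✓), payload 010000.
Concatenate: 0001001000010000 = 0x1210 (16 bits → U+1210).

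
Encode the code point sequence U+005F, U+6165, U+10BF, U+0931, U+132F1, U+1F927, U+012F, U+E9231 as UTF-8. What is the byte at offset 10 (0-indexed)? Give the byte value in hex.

0xF0

U+005F → 1-byte form 5F at offsets 0–0.
U+6165 → 3-byte form E6 85 A5 at offsets 1–3.
U+10BF → 3-byte form E1 82 BF at offsets 4–6.
U+0931 → 3-byte form E0 A4 B1 at offsets 7–9.
U+132F1 → 4-byte form F0 93 8B B1 at offsets 10–13.
Offset 10 falls in char 5's range; it's byte 1 of F0 93 8B B1 = 0xF0.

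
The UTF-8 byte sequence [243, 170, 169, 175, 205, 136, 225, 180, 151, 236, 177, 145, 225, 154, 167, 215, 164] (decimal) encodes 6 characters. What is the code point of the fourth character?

U+CC51

Offset 0: leading byte 0xF3 = 11110011 → 4-byte char #1 = F3 AA A9 AF.
Offset 4: leading byte 0xCD = 11001101 → 2-byte char #2 = CD 88.
Offset 6: leading byte 0xE1 = 11100001 → 3-byte char #3 = E1 B4 97.
Offset 9: leading byte 0xEC = 11101100 → 3-byte char #4 = EC B1 91.
Leading byte 0xEC = 11101100 matches 1110xxxx → 3-byte sequence.
Byte 1: 0xEC = 11101100, payload 1100 (4 bits).
Byte 2: 0xB1 = 10110001 (10xxxxxx ✓), payload 110001.
Byte 3: 0x91 = 10010001 (10xxxxxx ✓), payload 010001.
Concatenate: 1100110001010001 = 0xCC51 (16 bits → U+CC51).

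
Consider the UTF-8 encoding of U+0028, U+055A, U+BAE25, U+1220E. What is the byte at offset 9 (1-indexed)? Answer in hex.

1-indexed offset 9 is 0-indexed offset 8.
U+0028 → 1-byte form 28 at offsets 0–0.
U+055A → 2-byte form D5 9A at offsets 1–2.
U+BAE25 → 4-byte form F2 BA B8 A5 at offsets 3–6.
U+1220E → 4-byte form F0 92 88 8E at offsets 7–10.
Offset 8 falls in char 4's range; it's byte 2 of F0 92 88 8E = 0x92.

0x92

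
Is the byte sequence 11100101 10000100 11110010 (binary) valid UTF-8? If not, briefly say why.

Leading byte 0xE5 = 11100101 → 3-byte form.
Byte 3 is 0xF2 = 11110010, which is not 10xxxxxx — expected a continuation byte.

invalid (non-continuation byte where continuation expected)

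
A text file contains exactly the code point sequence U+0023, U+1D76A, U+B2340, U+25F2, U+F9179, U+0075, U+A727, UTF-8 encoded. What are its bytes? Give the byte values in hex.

U+0023: 1-byte form → 23.
U+1D76A: 4-byte form → F0 9D 9D AA.
U+B2340: 4-byte form → F2 B2 8D 80.
U+25F2: 3-byte form → E2 97 B2.
U+F9179: 4-byte form → F3 B9 85 B9.
U+0075: 1-byte form → 75.
U+A727: 3-byte form → EA 9C A7.
Concatenated (20 bytes): 23 F0 9D 9D AA F2 B2 8D 80 E2 97 B2 F3 B9 85 B9 75 EA 9C A7.

23 F0 9D 9D AA F2 B2 8D 80 E2 97 B2 F3 B9 85 B9 75 EA 9C A7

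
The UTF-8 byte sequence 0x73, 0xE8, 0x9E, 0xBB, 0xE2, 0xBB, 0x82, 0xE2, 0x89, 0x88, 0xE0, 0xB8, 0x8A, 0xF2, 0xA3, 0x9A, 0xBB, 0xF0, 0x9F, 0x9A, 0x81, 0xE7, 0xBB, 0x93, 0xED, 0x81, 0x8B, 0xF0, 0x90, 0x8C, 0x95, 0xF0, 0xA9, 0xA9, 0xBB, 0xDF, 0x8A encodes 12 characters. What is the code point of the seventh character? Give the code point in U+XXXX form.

U+1F681

Offset 0: leading byte 0x73 = 01110011 → 1-byte char #1 = 73.
Offset 1: leading byte 0xE8 = 11101000 → 3-byte char #2 = E8 9E BB.
Offset 4: leading byte 0xE2 = 11100010 → 3-byte char #3 = E2 BB 82.
Offset 7: leading byte 0xE2 = 11100010 → 3-byte char #4 = E2 89 88.
Offset 10: leading byte 0xE0 = 11100000 → 3-byte char #5 = E0 B8 8A.
Offset 13: leading byte 0xF2 = 11110010 → 4-byte char #6 = F2 A3 9A BB.
Offset 17: leading byte 0xF0 = 11110000 → 4-byte char #7 = F0 9F 9A 81.
Leading byte 0xF0 = 11110000 matches 11110xxx → 4-byte sequence.
Byte 1: 0xF0 = 11110000, payload 000 (3 bits).
Byte 2: 0x9F = 10011111 (10xxxxxx ✓), payload 011111.
Byte 3: 0x9A = 10011010 (10xxxxxx ✓), payload 011010.
Byte 4: 0x81 = 10000001 (10xxxxxx ✓), payload 000001.
Concatenate: 000011111011010000001 = 0x1F681 (21 bits → U+1F681).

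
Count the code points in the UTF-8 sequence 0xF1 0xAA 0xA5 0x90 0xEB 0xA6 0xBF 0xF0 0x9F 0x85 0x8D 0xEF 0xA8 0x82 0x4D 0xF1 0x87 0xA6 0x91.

Byte at offset 0: 0xF1 = 11110001 → 4-byte char (#1). Advance 4.
Byte at offset 4: 0xEB = 11101011 → 3-byte char (#2). Advance 3.
Byte at offset 7: 0xF0 = 11110000 → 4-byte char (#3). Advance 4.
Byte at offset 11: 0xEF = 11101111 → 3-byte char (#4). Advance 3.
Byte at offset 14: 0x4D = 01001101 → 1-byte char (#5). Advance 1.
Byte at offset 15: 0xF1 = 11110001 → 4-byte char (#6). Advance 4.
Reached end at offset 19 after 6 code points.

6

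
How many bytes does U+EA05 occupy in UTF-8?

3

U+EA05 = 0xEA05. UTF-8 uses 1 byte below 0x80, 2 below 0x800, 3 below 0x10000, 4 up to 0x10FFFF. 0xEA05 is in U+0800–U+FFFF → 3 bytes.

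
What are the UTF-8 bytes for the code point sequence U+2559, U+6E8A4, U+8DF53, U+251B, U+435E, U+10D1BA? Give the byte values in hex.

E2 95 99 F1 AE A2 A4 F2 8D BD 93 E2 94 9B E4 8D 9E F4 8D 86 BA

U+2559: 3-byte form → E2 95 99.
U+6E8A4: 4-byte form → F1 AE A2 A4.
U+8DF53: 4-byte form → F2 8D BD 93.
U+251B: 3-byte form → E2 94 9B.
U+435E: 3-byte form → E4 8D 9E.
U+10D1BA: 4-byte form → F4 8D 86 BA.
Concatenated (21 bytes): E2 95 99 F1 AE A2 A4 F2 8D BD 93 E2 94 9B E4 8D 9E F4 8D 86 BA.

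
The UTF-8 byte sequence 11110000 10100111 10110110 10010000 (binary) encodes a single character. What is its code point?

U+27D90

Leading byte 0xF0 = 11110000 matches 11110xxx → 4-byte sequence.
Byte 1: 0xF0 = 11110000, payload 000 (3 bits).
Byte 2: 0xA7 = 10100111 (10xxxxxx ✓), payload 100111.
Byte 3: 0xB6 = 10110110 (10xxxxxx ✓), payload 110110.
Byte 4: 0x90 = 10010000 (10xxxxxx ✓), payload 010000.
Concatenate: 000100111110110010000 = 0x27D90 (21 bits → U+27D90).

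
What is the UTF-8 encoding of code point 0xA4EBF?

F2 A4 BA BF

U+A4EBF = 0xA4EBF = 675519 decimal. In range U+10000–U+10FFFF → 4-byte form: 11110xxx 10xxxxxx 10xxxxxx 10xxxxxx.
Binary (21 bits): 010100100111010111111.
Split 3+6+6+6: 010 | 100100 | 111010 | 111111.
Byte 1: 11110010 = 0xF2.
Byte 2: 10100100 = 0xA4.
Byte 3: 10111010 = 0xBA.
Byte 4: 10111111 = 0xBF.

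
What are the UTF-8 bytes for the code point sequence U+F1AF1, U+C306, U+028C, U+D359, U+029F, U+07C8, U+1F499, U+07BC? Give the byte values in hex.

U+F1AF1: 4-byte form → F3 B1 AB B1.
U+C306: 3-byte form → EC 8C 86.
U+028C: 2-byte form → CA 8C.
U+D359: 3-byte form → ED 8D 99.
U+029F: 2-byte form → CA 9F.
U+07C8: 2-byte form → DF 88.
U+1F499: 4-byte form → F0 9F 92 99.
U+07BC: 2-byte form → DE BC.
Concatenated (22 bytes): F3 B1 AB B1 EC 8C 86 CA 8C ED 8D 99 CA 9F DF 88 F0 9F 92 99 DE BC.

F3 B1 AB B1 EC 8C 86 CA 8C ED 8D 99 CA 9F DF 88 F0 9F 92 99 DE BC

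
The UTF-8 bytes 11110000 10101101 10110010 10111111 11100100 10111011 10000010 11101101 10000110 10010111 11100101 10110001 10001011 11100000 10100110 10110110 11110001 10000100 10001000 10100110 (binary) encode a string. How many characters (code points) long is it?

6

Byte at offset 0: 0xF0 = 11110000 → 4-byte char (#1). Advance 4.
Byte at offset 4: 0xE4 = 11100100 → 3-byte char (#2). Advance 3.
Byte at offset 7: 0xED = 11101101 → 3-byte char (#3). Advance 3.
Byte at offset 10: 0xE5 = 11100101 → 3-byte char (#4). Advance 3.
Byte at offset 13: 0xE0 = 11100000 → 3-byte char (#5). Advance 3.
Byte at offset 16: 0xF1 = 11110001 → 4-byte char (#6). Advance 4.
Reached end at offset 20 after 6 code points.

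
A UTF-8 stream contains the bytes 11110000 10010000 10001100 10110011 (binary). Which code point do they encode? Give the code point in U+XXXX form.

U+10333

Leading byte 0xF0 = 11110000 matches 11110xxx → 4-byte sequence.
Byte 1: 0xF0 = 11110000, payload 000 (3 bits).
Byte 2: 0x90 = 10010000 (10xxxxxx ✓), payload 010000.
Byte 3: 0x8C = 10001100 (10xxxxxx ✓), payload 001100.
Byte 4: 0xB3 = 10110011 (10xxxxxx ✓), payload 110011.
Concatenate: 000010000001100110011 = 0x10333 (21 bits → U+10333).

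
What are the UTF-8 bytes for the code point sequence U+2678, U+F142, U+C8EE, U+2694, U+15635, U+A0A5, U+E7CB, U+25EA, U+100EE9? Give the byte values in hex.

U+2678: 3-byte form → E2 99 B8.
U+F142: 3-byte form → EF 85 82.
U+C8EE: 3-byte form → EC A3 AE.
U+2694: 3-byte form → E2 9A 94.
U+15635: 4-byte form → F0 95 98 B5.
U+A0A5: 3-byte form → EA 82 A5.
U+E7CB: 3-byte form → EE 9F 8B.
U+25EA: 3-byte form → E2 97 AA.
U+100EE9: 4-byte form → F4 80 BB A9.
Concatenated (29 bytes): E2 99 B8 EF 85 82 EC A3 AE E2 9A 94 F0 95 98 B5 EA 82 A5 EE 9F 8B E2 97 AA F4 80 BB A9.

E2 99 B8 EF 85 82 EC A3 AE E2 9A 94 F0 95 98 B5 EA 82 A5 EE 9F 8B E2 97 AA F4 80 BB A9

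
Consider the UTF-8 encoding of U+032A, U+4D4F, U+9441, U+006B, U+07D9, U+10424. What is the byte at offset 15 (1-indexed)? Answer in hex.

0xA4

1-indexed offset 15 is 0-indexed offset 14.
U+032A → 2-byte form CC AA at offsets 0–1.
U+4D4F → 3-byte form E4 B5 8F at offsets 2–4.
U+9441 → 3-byte form E9 91 81 at offsets 5–7.
U+006B → 1-byte form 6B at offsets 8–8.
U+07D9 → 2-byte form DF 99 at offsets 9–10.
U+10424 → 4-byte form F0 90 90 A4 at offsets 11–14.
Offset 14 falls in char 6's range; it's byte 4 of F0 90 90 A4 = 0xA4.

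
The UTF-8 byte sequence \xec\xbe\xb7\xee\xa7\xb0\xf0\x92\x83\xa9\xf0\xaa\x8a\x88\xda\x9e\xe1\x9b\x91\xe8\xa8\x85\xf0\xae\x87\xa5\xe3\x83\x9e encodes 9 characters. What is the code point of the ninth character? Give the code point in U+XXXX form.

Offset 0: leading byte 0xEC = 11101100 → 3-byte char #1 = EC BE B7.
Offset 3: leading byte 0xEE = 11101110 → 3-byte char #2 = EE A7 B0.
Offset 6: leading byte 0xF0 = 11110000 → 4-byte char #3 = F0 92 83 A9.
Offset 10: leading byte 0xF0 = 11110000 → 4-byte char #4 = F0 AA 8A 88.
Offset 14: leading byte 0xDA = 11011010 → 2-byte char #5 = DA 9E.
Offset 16: leading byte 0xE1 = 11100001 → 3-byte char #6 = E1 9B 91.
Offset 19: leading byte 0xE8 = 11101000 → 3-byte char #7 = E8 A8 85.
Offset 22: leading byte 0xF0 = 11110000 → 4-byte char #8 = F0 AE 87 A5.
Offset 26: leading byte 0xE3 = 11100011 → 3-byte char #9 = E3 83 9E.
Leading byte 0xE3 = 11100011 matches 1110xxxx → 3-byte sequence.
Byte 1: 0xE3 = 11100011, payload 0011 (4 bits).
Byte 2: 0x83 = 10000011 (10xxxxxx ✓), payload 000011.
Byte 3: 0x9E = 10011110 (10xxxxxx ✓), payload 011110.
Concatenate: 0011000011011110 = 0x30DE (16 bits → U+30DE).

U+30DE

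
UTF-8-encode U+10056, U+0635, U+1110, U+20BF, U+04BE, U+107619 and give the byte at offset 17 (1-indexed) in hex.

1-indexed offset 17 is 0-indexed offset 16.
U+10056 → 4-byte form F0 90 81 96 at offsets 0–3.
U+0635 → 2-byte form D8 B5 at offsets 4–5.
U+1110 → 3-byte form E1 84 90 at offsets 6–8.
U+20BF → 3-byte form E2 82 BF at offsets 9–11.
U+04BE → 2-byte form D2 BE at offsets 12–13.
U+107619 → 4-byte form F4 87 98 99 at offsets 14–17.
Offset 16 falls in char 6's range; it's byte 3 of F4 87 98 99 = 0x98.

0x98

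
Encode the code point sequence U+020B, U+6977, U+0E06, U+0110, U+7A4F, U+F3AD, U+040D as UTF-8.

C8 8B E6 A5 B7 E0 B8 86 C4 90 E7 A9 8F EF 8E AD D0 8D

U+020B: 2-byte form → C8 8B.
U+6977: 3-byte form → E6 A5 B7.
U+0E06: 3-byte form → E0 B8 86.
U+0110: 2-byte form → C4 90.
U+7A4F: 3-byte form → E7 A9 8F.
U+F3AD: 3-byte form → EF 8E AD.
U+040D: 2-byte form → D0 8D.
Concatenated (18 bytes): C8 8B E6 A5 B7 E0 B8 86 C4 90 E7 A9 8F EF 8E AD D0 8D.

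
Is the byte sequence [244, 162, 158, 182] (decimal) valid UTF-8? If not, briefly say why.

invalid (encodes a value above U+10FFFF)

Leading byte 0xF4 = 11110100 → 4-byte form.
Payload = 0x1227B6, which exceeds U+10FFFF, the maximum Unicode code point. (Leading bytes F5–FF, or F4 followed by ≥ 0x90, are invalid.)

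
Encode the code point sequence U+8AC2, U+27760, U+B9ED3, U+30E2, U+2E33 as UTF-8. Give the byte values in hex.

U+8AC2: 3-byte form → E8 AB 82.
U+27760: 4-byte form → F0 A7 9D A0.
U+B9ED3: 4-byte form → F2 B9 BB 93.
U+30E2: 3-byte form → E3 83 A2.
U+2E33: 3-byte form → E2 B8 B3.
Concatenated (17 bytes): E8 AB 82 F0 A7 9D A0 F2 B9 BB 93 E3 83 A2 E2 B8 B3.

E8 AB 82 F0 A7 9D A0 F2 B9 BB 93 E3 83 A2 E2 B8 B3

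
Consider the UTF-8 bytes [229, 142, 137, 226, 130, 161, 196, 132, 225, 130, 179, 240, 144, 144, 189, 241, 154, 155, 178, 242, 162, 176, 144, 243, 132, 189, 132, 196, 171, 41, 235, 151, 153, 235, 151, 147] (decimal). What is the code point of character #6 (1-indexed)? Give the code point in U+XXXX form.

U+5A6F2

Offset 0: leading byte 0xE5 = 11100101 → 3-byte char #1 = E5 8E 89.
Offset 3: leading byte 0xE2 = 11100010 → 3-byte char #2 = E2 82 A1.
Offset 6: leading byte 0xC4 = 11000100 → 2-byte char #3 = C4 84.
Offset 8: leading byte 0xE1 = 11100001 → 3-byte char #4 = E1 82 B3.
Offset 11: leading byte 0xF0 = 11110000 → 4-byte char #5 = F0 90 90 BD.
Offset 15: leading byte 0xF1 = 11110001 → 4-byte char #6 = F1 9A 9B B2.
Leading byte 0xF1 = 11110001 matches 11110xxx → 4-byte sequence.
Byte 1: 0xF1 = 11110001, payload 001 (3 bits).
Byte 2: 0x9A = 10011010 (10xxxxxx ✓), payload 011010.
Byte 3: 0x9B = 10011011 (10xxxxxx ✓), payload 011011.
Byte 4: 0xB2 = 10110010 (10xxxxxx ✓), payload 110010.
Concatenate: 001011010011011110010 = 0x5A6F2 (21 bits → U+5A6F2).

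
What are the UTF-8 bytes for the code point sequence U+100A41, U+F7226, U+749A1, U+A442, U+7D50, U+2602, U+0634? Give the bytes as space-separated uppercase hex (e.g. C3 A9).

U+100A41: 4-byte form → F4 80 A9 81.
U+F7226: 4-byte form → F3 B7 88 A6.
U+749A1: 4-byte form → F1 B4 A6 A1.
U+A442: 3-byte form → EA 91 82.
U+7D50: 3-byte form → E7 B5 90.
U+2602: 3-byte form → E2 98 82.
U+0634: 2-byte form → D8 B4.
Concatenated (23 bytes): F4 80 A9 81 F3 B7 88 A6 F1 B4 A6 A1 EA 91 82 E7 B5 90 E2 98 82 D8 B4.

F4 80 A9 81 F3 B7 88 A6 F1 B4 A6 A1 EA 91 82 E7 B5 90 E2 98 82 D8 B4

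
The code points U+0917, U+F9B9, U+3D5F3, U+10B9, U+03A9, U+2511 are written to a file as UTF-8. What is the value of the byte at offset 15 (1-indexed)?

1-indexed offset 15 is 0-indexed offset 14.
U+0917 → 3-byte form E0 A4 97 at offsets 0–2.
U+F9B9 → 3-byte form EF A6 B9 at offsets 3–5.
U+3D5F3 → 4-byte form F0 BD 97 B3 at offsets 6–9.
U+10B9 → 3-byte form E1 82 B9 at offsets 10–12.
U+03A9 → 2-byte form CE A9 at offsets 13–14.
Offset 14 falls in char 5's range; it's byte 2 of CE A9 = 0xA9.

0xA9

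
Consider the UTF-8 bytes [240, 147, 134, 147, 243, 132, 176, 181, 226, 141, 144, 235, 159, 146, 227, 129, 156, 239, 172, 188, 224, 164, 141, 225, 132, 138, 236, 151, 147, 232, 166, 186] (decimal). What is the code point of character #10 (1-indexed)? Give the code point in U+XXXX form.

U+89BA

Offset 0: leading byte 0xF0 = 11110000 → 4-byte char #1 = F0 93 86 93.
Offset 4: leading byte 0xF3 = 11110011 → 4-byte char #2 = F3 84 B0 B5.
Offset 8: leading byte 0xE2 = 11100010 → 3-byte char #3 = E2 8D 90.
Offset 11: leading byte 0xEB = 11101011 → 3-byte char #4 = EB 9F 92.
Offset 14: leading byte 0xE3 = 11100011 → 3-byte char #5 = E3 81 9C.
Offset 17: leading byte 0xEF = 11101111 → 3-byte char #6 = EF AC BC.
Offset 20: leading byte 0xE0 = 11100000 → 3-byte char #7 = E0 A4 8D.
Offset 23: leading byte 0xE1 = 11100001 → 3-byte char #8 = E1 84 8A.
Offset 26: leading byte 0xEC = 11101100 → 3-byte char #9 = EC 97 93.
Offset 29: leading byte 0xE8 = 11101000 → 3-byte char #10 = E8 A6 BA.
Leading byte 0xE8 = 11101000 matches 1110xxxx → 3-byte sequence.
Byte 1: 0xE8 = 11101000, payload 1000 (4 bits).
Byte 2: 0xA6 = 10100110 (10xxxxxx ✓), payload 100110.
Byte 3: 0xBA = 10111010 (10xxxxxx ✓), payload 111010.
Concatenate: 1000100110111010 = 0x89BA (16 bits → U+89BA).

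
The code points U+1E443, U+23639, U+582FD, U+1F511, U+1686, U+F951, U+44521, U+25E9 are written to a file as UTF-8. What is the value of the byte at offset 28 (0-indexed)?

0xA9

U+1E443 → 4-byte form F0 9E 91 83 at offsets 0–3.
U+23639 → 4-byte form F0 A3 98 B9 at offsets 4–7.
U+582FD → 4-byte form F1 98 8B BD at offsets 8–11.
U+1F511 → 4-byte form F0 9F 94 91 at offsets 12–15.
U+1686 → 3-byte form E1 9A 86 at offsets 16–18.
U+F951 → 3-byte form EF A5 91 at offsets 19–21.
U+44521 → 4-byte form F1 84 94 A1 at offsets 22–25.
U+25E9 → 3-byte form E2 97 A9 at offsets 26–28.
Offset 28 falls in char 8's range; it's byte 3 of E2 97 A9 = 0xA9.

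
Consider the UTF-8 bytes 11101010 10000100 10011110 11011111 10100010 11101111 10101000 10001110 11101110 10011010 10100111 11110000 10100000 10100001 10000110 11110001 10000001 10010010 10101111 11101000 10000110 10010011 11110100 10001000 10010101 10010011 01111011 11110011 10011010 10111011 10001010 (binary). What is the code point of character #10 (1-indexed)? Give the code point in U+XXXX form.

Offset 0: leading byte 0xEA = 11101010 → 3-byte char #1 = EA 84 9E.
Offset 3: leading byte 0xDF = 11011111 → 2-byte char #2 = DF A2.
Offset 5: leading byte 0xEF = 11101111 → 3-byte char #3 = EF A8 8E.
Offset 8: leading byte 0xEE = 11101110 → 3-byte char #4 = EE 9A A7.
Offset 11: leading byte 0xF0 = 11110000 → 4-byte char #5 = F0 A0 A1 86.
Offset 15: leading byte 0xF1 = 11110001 → 4-byte char #6 = F1 81 92 AF.
Offset 19: leading byte 0xE8 = 11101000 → 3-byte char #7 = E8 86 93.
Offset 22: leading byte 0xF4 = 11110100 → 4-byte char #8 = F4 88 95 93.
Offset 26: leading byte 0x7B = 01111011 → 1-byte char #9 = 7B.
Offset 27: leading byte 0xF3 = 11110011 → 4-byte char #10 = F3 9A BB 8A.
Leading byte 0xF3 = 11110011 matches 11110xxx → 4-byte sequence.
Byte 1: 0xF3 = 11110011, payload 011 (3 bits).
Byte 2: 0x9A = 10011010 (10xxxxxx ✓), payload 011010.
Byte 3: 0xBB = 10111011 (10xxxxxx ✓), payload 111011.
Byte 4: 0x8A = 10001010 (10xxxxxx ✓), payload 001010.
Concatenate: 011011010111011001010 = 0xDAECA (21 bits → U+DAECA).

U+DAECA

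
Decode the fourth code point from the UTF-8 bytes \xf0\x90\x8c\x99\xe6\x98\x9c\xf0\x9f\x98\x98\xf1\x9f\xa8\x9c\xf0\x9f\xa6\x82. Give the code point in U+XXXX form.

Offset 0: leading byte 0xF0 = 11110000 → 4-byte char #1 = F0 90 8C 99.
Offset 4: leading byte 0xE6 = 11100110 → 3-byte char #2 = E6 98 9C.
Offset 7: leading byte 0xF0 = 11110000 → 4-byte char #3 = F0 9F 98 98.
Offset 11: leading byte 0xF1 = 11110001 → 4-byte char #4 = F1 9F A8 9C.
Leading byte 0xF1 = 11110001 matches 11110xxx → 4-byte sequence.
Byte 1: 0xF1 = 11110001, payload 001 (3 bits).
Byte 2: 0x9F = 10011111 (10xxxxxx ✓), payload 011111.
Byte 3: 0xA8 = 10101000 (10xxxxxx ✓), payload 101000.
Byte 4: 0x9C = 10011100 (10xxxxxx ✓), payload 011100.
Concatenate: 001011111101000011100 = 0x5FA1C (21 bits → U+5FA1C).

U+5FA1C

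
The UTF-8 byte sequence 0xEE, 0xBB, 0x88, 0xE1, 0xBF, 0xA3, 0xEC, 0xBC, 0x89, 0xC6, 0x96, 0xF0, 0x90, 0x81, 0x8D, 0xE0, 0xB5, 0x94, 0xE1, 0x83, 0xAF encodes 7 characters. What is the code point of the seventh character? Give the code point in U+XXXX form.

U+10EF

Offset 0: leading byte 0xEE = 11101110 → 3-byte char #1 = EE BB 88.
Offset 3: leading byte 0xE1 = 11100001 → 3-byte char #2 = E1 BF A3.
Offset 6: leading byte 0xEC = 11101100 → 3-byte char #3 = EC BC 89.
Offset 9: leading byte 0xC6 = 11000110 → 2-byte char #4 = C6 96.
Offset 11: leading byte 0xF0 = 11110000 → 4-byte char #5 = F0 90 81 8D.
Offset 15: leading byte 0xE0 = 11100000 → 3-byte char #6 = E0 B5 94.
Offset 18: leading byte 0xE1 = 11100001 → 3-byte char #7 = E1 83 AF.
Leading byte 0xE1 = 11100001 matches 1110xxxx → 3-byte sequence.
Byte 1: 0xE1 = 11100001, payload 0001 (4 bits).
Byte 2: 0x83 = 10000011 (10xxxxxx ✓), payload 000011.
Byte 3: 0xAF = 10101111 (10xxxxxx ✓), payload 101111.
Concatenate: 0001000011101111 = 0x10EF (16 bits → U+10EF).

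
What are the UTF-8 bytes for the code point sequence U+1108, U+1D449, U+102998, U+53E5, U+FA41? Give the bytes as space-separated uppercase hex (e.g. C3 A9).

U+1108: 3-byte form → E1 84 88.
U+1D449: 4-byte form → F0 9D 91 89.
U+102998: 4-byte form → F4 82 A6 98.
U+53E5: 3-byte form → E5 8F A5.
U+FA41: 3-byte form → EF A9 81.
Concatenated (17 bytes): E1 84 88 F0 9D 91 89 F4 82 A6 98 E5 8F A5 EF A9 81.

E1 84 88 F0 9D 91 89 F4 82 A6 98 E5 8F A5 EF A9 81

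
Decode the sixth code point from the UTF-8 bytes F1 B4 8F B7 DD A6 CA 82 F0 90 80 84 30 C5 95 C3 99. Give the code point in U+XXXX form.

Offset 0: leading byte 0xF1 = 11110001 → 4-byte char #1 = F1 B4 8F B7.
Offset 4: leading byte 0xDD = 11011101 → 2-byte char #2 = DD A6.
Offset 6: leading byte 0xCA = 11001010 → 2-byte char #3 = CA 82.
Offset 8: leading byte 0xF0 = 11110000 → 4-byte char #4 = F0 90 80 84.
Offset 12: leading byte 0x30 = 00110000 → 1-byte char #5 = 30.
Offset 13: leading byte 0xC5 = 11000101 → 2-byte char #6 = C5 95.
Leading byte 0xC5 = 11000101 matches 110xxxxx → 2-byte sequence.
Byte 1: 0xC5 = 11000101, payload 00101 (5 bits).
Byte 2: 0x95 = 10010101 (10xxxxxx ✓), payload 010101.
Concatenate: 00101010101 = 0x155 (11 bits → U+0155).

U+0155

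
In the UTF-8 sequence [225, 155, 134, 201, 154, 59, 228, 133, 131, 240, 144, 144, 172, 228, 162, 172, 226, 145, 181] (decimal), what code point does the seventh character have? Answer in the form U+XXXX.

Offset 0: leading byte 0xE1 = 11100001 → 3-byte char #1 = E1 9B 86.
Offset 3: leading byte 0xC9 = 11001001 → 2-byte char #2 = C9 9A.
Offset 5: leading byte 0x3B = 00111011 → 1-byte char #3 = 3B.
Offset 6: leading byte 0xE4 = 11100100 → 3-byte char #4 = E4 85 83.
Offset 9: leading byte 0xF0 = 11110000 → 4-byte char #5 = F0 90 90 AC.
Offset 13: leading byte 0xE4 = 11100100 → 3-byte char #6 = E4 A2 AC.
Offset 16: leading byte 0xE2 = 11100010 → 3-byte char #7 = E2 91 B5.
Leading byte 0xE2 = 11100010 matches 1110xxxx → 3-byte sequence.
Byte 1: 0xE2 = 11100010, payload 0010 (4 bits).
Byte 2: 0x91 = 10010001 (10xxxxxx ✓), payload 010001.
Byte 3: 0xB5 = 10110101 (10xxxxxx ✓), payload 110101.
Concatenate: 0010010001110101 = 0x2475 (16 bits → U+2475).

U+2475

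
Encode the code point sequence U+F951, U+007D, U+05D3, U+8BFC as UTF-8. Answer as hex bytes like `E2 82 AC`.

EF A5 91 7D D7 93 E8 AF BC

U+F951: 3-byte form → EF A5 91.
U+007D: 1-byte form → 7D.
U+05D3: 2-byte form → D7 93.
U+8BFC: 3-byte form → E8 AF BC.
Concatenated (9 bytes): EF A5 91 7D D7 93 E8 AF BC.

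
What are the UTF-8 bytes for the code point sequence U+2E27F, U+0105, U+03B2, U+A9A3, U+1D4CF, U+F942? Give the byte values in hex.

U+2E27F: 4-byte form → F0 AE 89 BF.
U+0105: 2-byte form → C4 85.
U+03B2: 2-byte form → CE B2.
U+A9A3: 3-byte form → EA A6 A3.
U+1D4CF: 4-byte form → F0 9D 93 8F.
U+F942: 3-byte form → EF A5 82.
Concatenated (18 bytes): F0 AE 89 BF C4 85 CE B2 EA A6 A3 F0 9D 93 8F EF A5 82.

F0 AE 89 BF C4 85 CE B2 EA A6 A3 F0 9D 93 8F EF A5 82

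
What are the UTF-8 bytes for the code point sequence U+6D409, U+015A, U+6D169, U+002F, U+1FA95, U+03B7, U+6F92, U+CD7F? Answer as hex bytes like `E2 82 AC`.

U+6D409: 4-byte form → F1 AD 90 89.
U+015A: 2-byte form → C5 9A.
U+6D169: 4-byte form → F1 AD 85 A9.
U+002F: 1-byte form → 2F.
U+1FA95: 4-byte form → F0 9F AA 95.
U+03B7: 2-byte form → CE B7.
U+6F92: 3-byte form → E6 BE 92.
U+CD7F: 3-byte form → EC B5 BF.
Concatenated (23 bytes): F1 AD 90 89 C5 9A F1 AD 85 A9 2F F0 9F AA 95 CE B7 E6 BE 92 EC B5 BF.

F1 AD 90 89 C5 9A F1 AD 85 A9 2F F0 9F AA 95 CE B7 E6 BE 92 EC B5 BF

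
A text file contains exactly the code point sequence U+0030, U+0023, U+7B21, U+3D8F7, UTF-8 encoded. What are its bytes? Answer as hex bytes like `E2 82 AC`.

30 23 E7 AC A1 F0 BD A3 B7

U+0030: 1-byte form → 30.
U+0023: 1-byte form → 23.
U+7B21: 3-byte form → E7 AC A1.
U+3D8F7: 4-byte form → F0 BD A3 B7.
Concatenated (9 bytes): 30 23 E7 AC A1 F0 BD A3 B7.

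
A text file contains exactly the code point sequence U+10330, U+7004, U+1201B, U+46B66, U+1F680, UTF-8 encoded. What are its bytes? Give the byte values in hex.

F0 90 8C B0 E7 80 84 F0 92 80 9B F1 86 AD A6 F0 9F 9A 80

U+10330: 4-byte form → F0 90 8C B0.
U+7004: 3-byte form → E7 80 84.
U+1201B: 4-byte form → F0 92 80 9B.
U+46B66: 4-byte form → F1 86 AD A6.
U+1F680: 4-byte form → F0 9F 9A 80.
Concatenated (19 bytes): F0 90 8C B0 E7 80 84 F0 92 80 9B F1 86 AD A6 F0 9F 9A 80.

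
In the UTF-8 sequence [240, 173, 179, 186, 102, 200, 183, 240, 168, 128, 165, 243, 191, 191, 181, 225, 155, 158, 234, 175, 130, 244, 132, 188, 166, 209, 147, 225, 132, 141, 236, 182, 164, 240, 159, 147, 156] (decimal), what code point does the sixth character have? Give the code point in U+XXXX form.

U+16DE

Offset 0: leading byte 0xF0 = 11110000 → 4-byte char #1 = F0 AD B3 BA.
Offset 4: leading byte 0x66 = 01100110 → 1-byte char #2 = 66.
Offset 5: leading byte 0xC8 = 11001000 → 2-byte char #3 = C8 B7.
Offset 7: leading byte 0xF0 = 11110000 → 4-byte char #4 = F0 A8 80 A5.
Offset 11: leading byte 0xF3 = 11110011 → 4-byte char #5 = F3 BF BF B5.
Offset 15: leading byte 0xE1 = 11100001 → 3-byte char #6 = E1 9B 9E.
Leading byte 0xE1 = 11100001 matches 1110xxxx → 3-byte sequence.
Byte 1: 0xE1 = 11100001, payload 0001 (4 bits).
Byte 2: 0x9B = 10011011 (10xxxxxx ✓), payload 011011.
Byte 3: 0x9E = 10011110 (10xxxxxx ✓), payload 011110.
Concatenate: 0001011011011110 = 0x16DE (16 bits → U+16DE).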